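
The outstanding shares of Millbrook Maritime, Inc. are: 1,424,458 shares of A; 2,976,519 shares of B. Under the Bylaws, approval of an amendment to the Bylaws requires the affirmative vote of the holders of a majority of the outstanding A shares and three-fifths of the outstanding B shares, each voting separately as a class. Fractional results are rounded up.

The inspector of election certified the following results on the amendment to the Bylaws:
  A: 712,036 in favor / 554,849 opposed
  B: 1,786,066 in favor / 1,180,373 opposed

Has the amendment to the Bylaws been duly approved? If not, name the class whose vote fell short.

Not approved — the A shares did not give the required vote.

A: a majority of 1424458 is 712230; 712,230 required, 712,036 in favor — not approved.
B: 3/5 of 2976519 = 1785911.40, rounded up to 1785912; 1,785,912 required, 1,786,066 in favor — approved.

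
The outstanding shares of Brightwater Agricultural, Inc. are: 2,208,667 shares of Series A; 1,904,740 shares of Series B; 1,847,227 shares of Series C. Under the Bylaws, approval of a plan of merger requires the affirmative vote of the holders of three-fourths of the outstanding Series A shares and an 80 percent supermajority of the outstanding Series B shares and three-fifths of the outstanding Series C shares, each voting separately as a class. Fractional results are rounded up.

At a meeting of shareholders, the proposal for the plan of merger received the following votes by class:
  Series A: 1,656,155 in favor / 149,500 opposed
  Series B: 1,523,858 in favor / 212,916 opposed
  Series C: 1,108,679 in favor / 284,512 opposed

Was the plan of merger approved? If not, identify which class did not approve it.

Not approved — the Series A shares did not give the required vote.

Series A: 3/4 of 2208667 = 1656500.25, rounded up to 1656501; 1,656,501 required, 1,656,155 in favor — not approved.
Series B: 4/5 of 1904740 = 1523792; 1,523,792 required, 1,523,858 in favor — approved.
Series C: 3/5 of 1847227 = 1108336.20, rounded up to 1108337; 1,108,337 required, 1,108,679 in favor — approved.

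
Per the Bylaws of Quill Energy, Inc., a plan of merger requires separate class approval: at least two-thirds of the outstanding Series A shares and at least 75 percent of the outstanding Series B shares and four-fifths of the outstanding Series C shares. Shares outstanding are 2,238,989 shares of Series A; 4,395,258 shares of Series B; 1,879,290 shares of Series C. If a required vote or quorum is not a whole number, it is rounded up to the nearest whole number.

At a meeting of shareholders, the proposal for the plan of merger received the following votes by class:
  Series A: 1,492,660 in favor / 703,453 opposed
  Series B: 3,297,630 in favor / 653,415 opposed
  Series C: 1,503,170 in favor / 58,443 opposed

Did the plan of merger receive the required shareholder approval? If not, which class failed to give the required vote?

Not approved — the Series C shares did not give the required vote.

Series A: 2/3 of 2238989 = 1492659.33, rounded up to 1492660; 1,492,660 required, 1,492,660 in favor — approved.
Series B: 3/4 of 4395258 = 3296443.50, rounded up to 3296444; 3,296,444 required, 3,297,630 in favor — approved.
Series C: 4/5 of 1879290 = 1503432; 1,503,432 required, 1,503,170 in favor — not approved.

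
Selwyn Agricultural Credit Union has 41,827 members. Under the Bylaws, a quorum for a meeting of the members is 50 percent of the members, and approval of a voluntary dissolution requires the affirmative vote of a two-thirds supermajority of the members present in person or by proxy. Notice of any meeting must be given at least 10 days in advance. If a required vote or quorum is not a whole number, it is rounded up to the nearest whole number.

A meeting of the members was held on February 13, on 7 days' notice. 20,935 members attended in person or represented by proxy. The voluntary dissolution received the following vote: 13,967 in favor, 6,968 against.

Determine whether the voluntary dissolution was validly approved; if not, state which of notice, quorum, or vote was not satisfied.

Notice: 7 days given; 10 required. Not satisfied.
Quorum: 50% of 41,827 = 20,913.50, rounded up to 20,914; 20,935 present. Satisfied.
Vote: requires two-thirds of those present (20,935); 2/3 of 20935 = 13956.67, rounded up to 13957, so 13,957 needed; 13,967 in favor. Satisfied.

Invalid — notice requirement not satisfied.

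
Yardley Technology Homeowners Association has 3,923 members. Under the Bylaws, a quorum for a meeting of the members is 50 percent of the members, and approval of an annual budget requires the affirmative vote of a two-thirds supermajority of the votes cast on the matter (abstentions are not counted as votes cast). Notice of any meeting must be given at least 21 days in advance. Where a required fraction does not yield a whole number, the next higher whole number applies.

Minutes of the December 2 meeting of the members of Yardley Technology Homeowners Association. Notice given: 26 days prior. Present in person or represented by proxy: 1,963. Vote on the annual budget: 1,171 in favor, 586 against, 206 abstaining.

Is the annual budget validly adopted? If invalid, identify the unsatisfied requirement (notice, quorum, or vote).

Invalid — vote requirement not satisfied.

Notice: 26 days given; 21 required. Satisfied.
Quorum: 50% of 3,923 = 1,961.50, rounded up to 1,962; 1,963 present. Satisfied.
Vote: requires two-thirds of the votes cast (1,963 − 206 abstaining = 1,757); 2/3 of 1757 = 1171.33, rounded up to 1172, so 1,172 needed; 1,171 in favor. Not satisfied.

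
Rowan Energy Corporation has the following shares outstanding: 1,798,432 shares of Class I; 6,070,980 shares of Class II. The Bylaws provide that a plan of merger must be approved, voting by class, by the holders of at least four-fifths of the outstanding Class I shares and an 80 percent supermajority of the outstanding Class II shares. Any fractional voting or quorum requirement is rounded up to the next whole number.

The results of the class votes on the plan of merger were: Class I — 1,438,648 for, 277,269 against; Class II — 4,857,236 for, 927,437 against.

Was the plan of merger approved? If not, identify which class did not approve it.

Not approved — the Class I shares did not give the required vote.

Class I: 4/5 of 1798432 = 1438745.60, rounded up to 1438746; 1,438,746 required, 1,438,648 in favor — not approved.
Class II: 4/5 of 6070980 = 4856784; 4,856,784 required, 4,857,236 in favor — approved.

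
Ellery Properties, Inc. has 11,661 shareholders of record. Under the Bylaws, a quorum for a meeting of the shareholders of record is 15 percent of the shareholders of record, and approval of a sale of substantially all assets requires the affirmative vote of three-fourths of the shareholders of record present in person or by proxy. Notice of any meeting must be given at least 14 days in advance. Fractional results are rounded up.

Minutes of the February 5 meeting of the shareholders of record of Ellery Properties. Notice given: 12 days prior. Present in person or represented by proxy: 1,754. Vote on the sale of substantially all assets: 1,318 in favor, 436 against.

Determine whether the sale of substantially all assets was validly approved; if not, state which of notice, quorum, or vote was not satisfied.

Notice: 12 days given; 14 required. Not satisfied.
Quorum: 15% of 11,661 = 1,749.15, rounded up to 1,750; 1,754 present. Satisfied.
Vote: requires three-fourths of those present (1,754); 3/4 of 1754 = 1315.50, rounded up to 1316, so 1,316 needed; 1,318 in favor. Satisfied.

Invalid — notice requirement not satisfied.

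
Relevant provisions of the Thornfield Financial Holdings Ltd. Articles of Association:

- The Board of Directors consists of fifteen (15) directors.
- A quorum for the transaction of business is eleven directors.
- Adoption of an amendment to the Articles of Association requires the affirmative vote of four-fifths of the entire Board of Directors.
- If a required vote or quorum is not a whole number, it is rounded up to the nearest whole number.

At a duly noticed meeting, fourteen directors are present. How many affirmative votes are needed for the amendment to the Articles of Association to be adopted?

The amendment to the Articles of Association requires four-fifths of the entire Board of Directors (15).
4/5 of 15 = 12.

12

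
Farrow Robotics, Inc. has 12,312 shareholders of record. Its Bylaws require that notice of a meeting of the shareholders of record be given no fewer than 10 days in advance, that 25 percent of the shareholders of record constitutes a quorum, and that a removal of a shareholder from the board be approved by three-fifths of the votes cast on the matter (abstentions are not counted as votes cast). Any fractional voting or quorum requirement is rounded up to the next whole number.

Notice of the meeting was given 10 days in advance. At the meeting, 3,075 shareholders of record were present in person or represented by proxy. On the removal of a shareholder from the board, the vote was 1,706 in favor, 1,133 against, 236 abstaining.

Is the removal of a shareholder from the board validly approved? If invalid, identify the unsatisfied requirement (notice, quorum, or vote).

Invalid — quorum requirement not satisfied.

Notice: 10 days given; 10 required. Satisfied.
Quorum: 25% of 12,312 = 3,078; 3,075 present. Not satisfied.
Vote: requires three-fifths of the votes cast (3,075 − 236 abstaining = 2,839); 3/5 of 2839 = 1703.40, rounded up to 1704, so 1,704 needed; 1,706 in favor. Satisfied.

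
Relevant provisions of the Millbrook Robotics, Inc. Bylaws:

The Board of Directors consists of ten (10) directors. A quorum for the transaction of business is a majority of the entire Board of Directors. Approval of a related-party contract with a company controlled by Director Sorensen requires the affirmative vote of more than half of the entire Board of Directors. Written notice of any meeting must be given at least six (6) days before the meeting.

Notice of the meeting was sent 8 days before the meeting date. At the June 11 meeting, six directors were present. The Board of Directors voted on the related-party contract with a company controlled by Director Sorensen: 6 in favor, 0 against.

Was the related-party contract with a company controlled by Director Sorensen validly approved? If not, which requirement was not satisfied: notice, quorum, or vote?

Notice: 8 days given; 6 required (8 ≥ 6). Satisfied.
Quorum: 6 present; quorum is 6. Satisfied.
Vote: the related-party contract with a company controlled by Director Sorensen requires a majority of the entire Board of Directors (10). A majority of 10 is 6, so 6 affirmative votes are needed; 6 voted in favor. Satisfied.

Valid — all requirements satisfied.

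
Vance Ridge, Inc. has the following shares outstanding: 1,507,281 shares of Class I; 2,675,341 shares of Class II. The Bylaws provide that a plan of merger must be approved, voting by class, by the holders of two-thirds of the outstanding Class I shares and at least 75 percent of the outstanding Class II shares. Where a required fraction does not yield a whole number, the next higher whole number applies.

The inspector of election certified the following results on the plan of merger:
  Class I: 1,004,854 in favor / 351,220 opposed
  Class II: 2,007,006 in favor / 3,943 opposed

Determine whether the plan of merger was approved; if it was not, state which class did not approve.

Approved — every class gave the required vote.

Class I: 2/3 of 1507281 = 1004854; 1,004,854 required, 1,004,854 in favor — approved.
Class II: 3/4 of 2675341 = 2006505.75, rounded up to 2006506; 2,006,506 required, 2,007,006 in favor — approved.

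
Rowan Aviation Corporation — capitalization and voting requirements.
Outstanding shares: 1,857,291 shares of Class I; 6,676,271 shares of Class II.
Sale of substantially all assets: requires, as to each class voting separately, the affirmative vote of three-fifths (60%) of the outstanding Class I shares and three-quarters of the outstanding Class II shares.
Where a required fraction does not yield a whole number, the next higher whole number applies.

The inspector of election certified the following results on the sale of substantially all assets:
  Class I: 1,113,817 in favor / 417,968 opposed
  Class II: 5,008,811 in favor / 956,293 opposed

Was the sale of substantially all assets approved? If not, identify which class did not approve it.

Not approved — the Class I shares did not give the required vote.

Class I: 3/5 of 1857291 = 1114374.60, rounded up to 1114375; 1,114,375 required, 1,113,817 in favor — not approved.
Class II: 3/4 of 6676271 = 5007203.25, rounded up to 5007204; 5,007,204 required, 5,008,811 in favor — approved.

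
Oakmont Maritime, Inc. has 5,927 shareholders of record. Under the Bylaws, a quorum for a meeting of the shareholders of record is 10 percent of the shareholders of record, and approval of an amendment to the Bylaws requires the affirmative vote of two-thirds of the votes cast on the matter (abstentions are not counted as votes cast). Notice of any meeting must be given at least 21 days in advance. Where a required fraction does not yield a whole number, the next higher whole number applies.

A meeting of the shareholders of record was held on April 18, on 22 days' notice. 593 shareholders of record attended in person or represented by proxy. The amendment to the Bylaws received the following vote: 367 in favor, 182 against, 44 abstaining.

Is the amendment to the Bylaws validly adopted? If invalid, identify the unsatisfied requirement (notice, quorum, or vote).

Valid — all requirements satisfied.

Notice: 22 days given; 21 required. Satisfied.
Quorum: 10% of 5,927 = 592.70, rounded up to 593; 593 present. Satisfied.
Vote: requires two-thirds of the votes cast (593 − 44 abstaining = 549); 2/3 of 549 = 366, so 366 needed; 367 in favor. Satisfied.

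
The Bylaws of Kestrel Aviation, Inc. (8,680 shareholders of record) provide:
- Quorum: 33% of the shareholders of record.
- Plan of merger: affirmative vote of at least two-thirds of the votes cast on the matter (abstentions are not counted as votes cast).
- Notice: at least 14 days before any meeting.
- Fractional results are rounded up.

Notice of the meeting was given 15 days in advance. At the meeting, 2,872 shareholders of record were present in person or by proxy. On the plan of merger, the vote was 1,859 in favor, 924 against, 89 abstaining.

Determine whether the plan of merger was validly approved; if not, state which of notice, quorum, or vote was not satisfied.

Valid — all requirements satisfied.

Notice: 15 days given; 14 required. Satisfied.
Quorum: 33% of 8,680 = 2,864.40, rounded up to 2,865; 2,872 present. Satisfied.
Vote: requires two-thirds of the votes cast (2,872 − 89 abstaining = 2,783); 2/3 of 2783 = 1855.33, rounded up to 1856, so 1,856 needed; 1,859 in favor. Satisfied.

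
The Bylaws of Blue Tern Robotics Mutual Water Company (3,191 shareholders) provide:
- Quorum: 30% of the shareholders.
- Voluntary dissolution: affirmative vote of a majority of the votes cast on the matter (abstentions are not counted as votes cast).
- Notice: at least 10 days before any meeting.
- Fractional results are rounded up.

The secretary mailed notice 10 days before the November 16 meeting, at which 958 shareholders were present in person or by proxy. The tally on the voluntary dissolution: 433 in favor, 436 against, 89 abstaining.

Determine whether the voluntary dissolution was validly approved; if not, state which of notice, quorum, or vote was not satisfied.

Invalid — vote requirement not satisfied.

Notice: 10 days given; 10 required. Satisfied.
Quorum: 30% of 3,191 = 957.30, rounded up to 958; 958 present. Satisfied.
Vote: requires a majority of the votes cast (958 − 89 abstaining = 869); a majority of 869 is 435, so 435 needed; 433 in favor. Not satisfied.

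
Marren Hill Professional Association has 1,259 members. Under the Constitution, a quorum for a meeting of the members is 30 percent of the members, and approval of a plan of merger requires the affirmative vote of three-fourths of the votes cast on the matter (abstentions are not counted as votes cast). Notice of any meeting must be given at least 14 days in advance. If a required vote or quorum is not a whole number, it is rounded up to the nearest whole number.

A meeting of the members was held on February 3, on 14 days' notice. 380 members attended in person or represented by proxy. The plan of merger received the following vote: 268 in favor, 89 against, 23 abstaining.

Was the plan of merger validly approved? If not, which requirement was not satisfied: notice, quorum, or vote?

Valid — all requirements satisfied.

Notice: 14 days given; 14 required. Satisfied.
Quorum: 30% of 1,259 = 377.70, rounded up to 378; 380 present. Satisfied.
Vote: requires three-fourths of the votes cast (380 − 23 abstaining = 357); 3/4 of 357 = 267.75, rounded up to 268, so 268 needed; 268 in favor. Satisfied.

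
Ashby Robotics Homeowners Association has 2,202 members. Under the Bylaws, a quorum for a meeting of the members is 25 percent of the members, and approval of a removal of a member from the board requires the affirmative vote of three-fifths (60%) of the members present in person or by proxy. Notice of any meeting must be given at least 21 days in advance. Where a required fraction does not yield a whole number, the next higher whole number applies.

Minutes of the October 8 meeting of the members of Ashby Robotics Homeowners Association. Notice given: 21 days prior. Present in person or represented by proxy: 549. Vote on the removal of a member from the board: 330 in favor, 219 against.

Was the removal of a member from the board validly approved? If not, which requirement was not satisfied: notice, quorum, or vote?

Notice: 21 days given; 21 required. Satisfied.
Quorum: 25% of 2,202 = 550.50, rounded up to 551; 549 present. Not satisfied.
Vote: requires three-fifths of those present (549); 3/5 of 549 = 329.40, rounded up to 330, so 330 needed; 330 in favor. Satisfied.

Invalid — quorum requirement not satisfied.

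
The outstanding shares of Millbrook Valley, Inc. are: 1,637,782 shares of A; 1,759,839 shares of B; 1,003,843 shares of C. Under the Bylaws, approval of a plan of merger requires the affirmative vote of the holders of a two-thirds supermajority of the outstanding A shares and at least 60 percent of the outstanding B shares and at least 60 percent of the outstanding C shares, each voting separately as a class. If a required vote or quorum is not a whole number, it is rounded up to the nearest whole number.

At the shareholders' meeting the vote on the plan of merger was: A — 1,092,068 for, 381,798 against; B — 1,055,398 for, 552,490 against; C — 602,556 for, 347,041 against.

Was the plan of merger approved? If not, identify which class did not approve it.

A: 2/3 of 1637782 = 1091854.67, rounded up to 1091855; 1,091,855 required, 1,092,068 in favor — approved.
B: 3/5 of 1759839 = 1055903.40, rounded up to 1055904; 1,055,904 required, 1,055,398 in favor — not approved.
C: 3/5 of 1003843 = 602305.80, rounded up to 602306; 602,306 required, 602,556 in favor — approved.

Not approved — the B shares did not give the required vote.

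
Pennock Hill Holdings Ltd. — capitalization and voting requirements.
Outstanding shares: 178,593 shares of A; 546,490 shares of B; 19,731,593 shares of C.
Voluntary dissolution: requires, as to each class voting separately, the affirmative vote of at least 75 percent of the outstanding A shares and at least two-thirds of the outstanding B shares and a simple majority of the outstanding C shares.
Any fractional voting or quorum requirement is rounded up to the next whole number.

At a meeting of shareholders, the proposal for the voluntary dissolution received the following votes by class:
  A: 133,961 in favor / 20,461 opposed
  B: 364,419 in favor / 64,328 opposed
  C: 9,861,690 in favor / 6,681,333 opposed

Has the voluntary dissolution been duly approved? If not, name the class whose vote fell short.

Not approved — the C shares did not give the required vote.

A: 3/4 of 178593 = 133944.75, rounded up to 133945; 133,945 required, 133,961 in favor — approved.
B: 2/3 of 546490 = 364326.67, rounded up to 364327; 364,327 required, 364,419 in favor — approved.
C: a majority of 19731593 is 9865797; 9,865,797 required, 9,861,690 in favor — not approved.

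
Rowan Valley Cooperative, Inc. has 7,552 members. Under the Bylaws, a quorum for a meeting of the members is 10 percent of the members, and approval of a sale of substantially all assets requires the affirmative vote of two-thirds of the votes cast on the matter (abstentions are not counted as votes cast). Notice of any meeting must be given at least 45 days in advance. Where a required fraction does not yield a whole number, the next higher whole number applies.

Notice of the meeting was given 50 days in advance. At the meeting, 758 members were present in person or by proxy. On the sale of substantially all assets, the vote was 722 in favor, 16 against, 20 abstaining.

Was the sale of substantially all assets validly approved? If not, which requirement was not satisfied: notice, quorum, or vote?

Notice: 50 days given; 45 required. Satisfied.
Quorum: 10% of 7,552 = 755.20, rounded up to 756; 758 present. Satisfied.
Vote: requires two-thirds of the votes cast (758 − 20 abstaining = 738); 2/3 of 738 = 492, so 492 needed; 722 in favor. Satisfied.

Valid — all requirements satisfied.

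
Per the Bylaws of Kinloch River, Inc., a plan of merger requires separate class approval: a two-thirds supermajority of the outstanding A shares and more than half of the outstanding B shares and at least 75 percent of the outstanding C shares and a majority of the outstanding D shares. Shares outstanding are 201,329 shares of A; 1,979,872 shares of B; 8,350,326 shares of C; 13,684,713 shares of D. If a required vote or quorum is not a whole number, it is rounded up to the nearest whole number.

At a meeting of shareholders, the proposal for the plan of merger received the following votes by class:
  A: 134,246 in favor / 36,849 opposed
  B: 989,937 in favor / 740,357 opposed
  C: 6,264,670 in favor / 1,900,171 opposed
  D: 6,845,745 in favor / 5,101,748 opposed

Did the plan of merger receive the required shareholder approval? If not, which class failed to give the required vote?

A: 2/3 of 201329 = 134219.33, rounded up to 134220; 134,220 required, 134,246 in favor — approved.
B: a majority of 1979872 is 989937; 989,937 required, 989,937 in favor — approved.
C: 3/4 of 8350326 = 6262744.50, rounded up to 6262745; 6,262,745 required, 6,264,670 in favor — approved.
D: a majority of 13684713 is 6842357; 6,842,357 required, 6,845,745 in favor — approved.

Approved — every class gave the required vote.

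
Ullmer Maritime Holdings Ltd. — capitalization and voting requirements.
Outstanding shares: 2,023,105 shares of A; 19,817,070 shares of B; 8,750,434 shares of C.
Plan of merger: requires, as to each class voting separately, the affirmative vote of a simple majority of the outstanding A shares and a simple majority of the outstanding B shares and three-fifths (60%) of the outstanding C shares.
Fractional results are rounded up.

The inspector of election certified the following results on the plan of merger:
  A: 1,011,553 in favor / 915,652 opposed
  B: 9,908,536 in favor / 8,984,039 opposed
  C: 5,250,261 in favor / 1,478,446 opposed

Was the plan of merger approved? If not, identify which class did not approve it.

Approved — every class gave the required vote.

A: a majority of 2023105 is 1011553; 1,011,553 required, 1,011,553 in favor — approved.
B: a majority of 19817070 is 9908536; 9,908,536 required, 9,908,536 in favor — approved.
C: 3/5 of 8750434 = 5250260.40, rounded up to 5250261; 5,250,261 required, 5,250,261 in favor — approved.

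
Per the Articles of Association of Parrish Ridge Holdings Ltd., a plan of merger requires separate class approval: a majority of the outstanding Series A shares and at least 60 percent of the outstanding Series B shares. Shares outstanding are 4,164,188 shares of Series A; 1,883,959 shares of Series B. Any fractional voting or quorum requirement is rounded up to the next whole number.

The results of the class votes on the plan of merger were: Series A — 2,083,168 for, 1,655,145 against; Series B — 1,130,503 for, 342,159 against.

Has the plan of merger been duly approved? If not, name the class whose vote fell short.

Approved — every class gave the required vote.

Series A: a majority of 4164188 is 2082095; 2,082,095 required, 2,083,168 in favor — approved.
Series B: 3/5 of 1883959 = 1130375.40, rounded up to 1130376; 1,130,376 required, 1,130,503 in favor — approved.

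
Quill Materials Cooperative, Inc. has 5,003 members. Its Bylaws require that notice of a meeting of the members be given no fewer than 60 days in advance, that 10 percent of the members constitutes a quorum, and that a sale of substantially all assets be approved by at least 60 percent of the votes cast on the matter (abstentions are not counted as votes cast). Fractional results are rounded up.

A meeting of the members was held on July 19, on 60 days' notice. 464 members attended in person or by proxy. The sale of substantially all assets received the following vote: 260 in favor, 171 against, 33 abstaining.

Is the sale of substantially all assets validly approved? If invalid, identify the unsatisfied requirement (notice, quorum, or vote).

Notice: 60 days given; 60 required. Satisfied.
Quorum: 10% of 5,003 = 500.30, rounded up to 501; 464 present. Not satisfied.
Vote: requires three-fifths of the votes cast (464 − 33 abstaining = 431); 3/5 of 431 = 258.60, rounded up to 259, so 259 needed; 260 in favor. Satisfied.

Invalid — quorum requirement not satisfied.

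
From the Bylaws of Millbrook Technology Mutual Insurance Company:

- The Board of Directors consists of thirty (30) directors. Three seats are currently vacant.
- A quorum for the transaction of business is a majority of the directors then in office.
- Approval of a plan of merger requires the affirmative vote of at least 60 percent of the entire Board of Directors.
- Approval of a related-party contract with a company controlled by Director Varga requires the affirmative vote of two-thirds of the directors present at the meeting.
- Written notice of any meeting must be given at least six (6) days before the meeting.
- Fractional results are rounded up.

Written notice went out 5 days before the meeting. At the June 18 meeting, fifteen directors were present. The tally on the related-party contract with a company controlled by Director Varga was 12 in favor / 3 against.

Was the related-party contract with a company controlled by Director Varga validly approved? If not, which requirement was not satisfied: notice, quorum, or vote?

Notice: 5 days given; 6 required (5 < 6). Not satisfied.
Quorum: 15 present; quorum is 14. Satisfied.
Vote: the related-party contract with a company controlled by Director Varga requires two-thirds of the directors present (15). 2/3 of 15 = 10, so 10 affirmative votes are needed; 12 voted in favor. Satisfied.

Invalid — notice requirement not satisfied.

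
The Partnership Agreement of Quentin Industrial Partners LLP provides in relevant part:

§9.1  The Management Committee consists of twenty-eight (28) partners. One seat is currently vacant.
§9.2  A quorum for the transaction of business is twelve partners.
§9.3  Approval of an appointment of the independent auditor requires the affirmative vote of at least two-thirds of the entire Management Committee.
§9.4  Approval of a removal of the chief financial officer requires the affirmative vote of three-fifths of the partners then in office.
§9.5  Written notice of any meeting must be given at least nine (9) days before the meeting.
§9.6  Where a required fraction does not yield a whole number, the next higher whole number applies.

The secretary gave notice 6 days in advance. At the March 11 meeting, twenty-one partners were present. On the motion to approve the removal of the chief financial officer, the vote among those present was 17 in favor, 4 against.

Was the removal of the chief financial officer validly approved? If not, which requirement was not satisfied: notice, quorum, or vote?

Invalid — notice requirement not satisfied.

Notice: 6 days given; 9 required (6 < 9). Not satisfied.
Quorum: 21 present; quorum is 12. Satisfied.
Vote: the removal of the chief financial officer requires three-fifths of the partners then in office (27). 3/5 of 27 = 16.20, rounded up to 17, so 17 affirmative votes are needed; 17 voted in favor. Satisfied.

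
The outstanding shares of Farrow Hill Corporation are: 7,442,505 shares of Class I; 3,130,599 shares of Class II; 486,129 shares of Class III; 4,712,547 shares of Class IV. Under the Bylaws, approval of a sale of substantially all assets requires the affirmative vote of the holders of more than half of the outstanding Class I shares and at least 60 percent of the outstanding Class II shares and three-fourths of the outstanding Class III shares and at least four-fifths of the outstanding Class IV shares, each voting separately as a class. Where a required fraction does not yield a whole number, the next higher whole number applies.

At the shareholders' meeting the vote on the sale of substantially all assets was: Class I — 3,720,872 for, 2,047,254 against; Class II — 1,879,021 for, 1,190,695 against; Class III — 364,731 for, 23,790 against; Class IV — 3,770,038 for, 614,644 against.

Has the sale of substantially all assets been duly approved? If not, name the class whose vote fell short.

Not approved — the Class I shares did not give the required vote.

Class I: a majority of 7442505 is 3721253; 3,721,253 required, 3,720,872 in favor — not approved.
Class II: 3/5 of 3130599 = 1878359.40, rounded up to 1878360; 1,878,360 required, 1,879,021 in favor — approved.
Class III: 3/4 of 486129 = 364596.75, rounded up to 364597; 364,597 required, 364,731 in favor — approved.
Class IV: 4/5 of 4712547 = 3770037.60, rounded up to 3770038; 3,770,038 required, 3,770,038 in favor — approved.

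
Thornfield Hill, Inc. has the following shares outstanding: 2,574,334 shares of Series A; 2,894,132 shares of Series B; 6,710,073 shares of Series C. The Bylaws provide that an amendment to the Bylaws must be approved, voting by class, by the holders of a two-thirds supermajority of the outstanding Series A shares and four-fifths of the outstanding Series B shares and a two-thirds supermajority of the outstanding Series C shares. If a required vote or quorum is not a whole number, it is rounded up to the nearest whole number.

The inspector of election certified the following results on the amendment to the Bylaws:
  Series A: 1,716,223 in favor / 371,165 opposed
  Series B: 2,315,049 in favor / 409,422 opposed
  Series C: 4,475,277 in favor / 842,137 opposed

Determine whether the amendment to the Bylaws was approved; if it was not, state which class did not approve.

Not approved — the Series B shares did not give the required vote.

Series A: 2/3 of 2574334 = 1716222.67, rounded up to 1716223; 1,716,223 required, 1,716,223 in favor — approved.
Series B: 4/5 of 2894132 = 2315305.60, rounded up to 2315306; 2,315,306 required, 2,315,049 in favor — not approved.
Series C: 2/3 of 6710073 = 4473382; 4,473,382 required, 4,475,277 in favor — approved.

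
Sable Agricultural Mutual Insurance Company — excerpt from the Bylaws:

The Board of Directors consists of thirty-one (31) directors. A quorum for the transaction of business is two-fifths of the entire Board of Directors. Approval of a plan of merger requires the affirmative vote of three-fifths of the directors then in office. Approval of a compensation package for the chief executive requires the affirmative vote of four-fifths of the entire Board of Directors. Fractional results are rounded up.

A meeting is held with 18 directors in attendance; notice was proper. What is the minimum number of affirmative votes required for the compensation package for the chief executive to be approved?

25

The compensation package for the chief executive requires four-fifths of the entire Board of Directors (31).
4/5 of 31 = 24.80, rounded up to 25.
(Only 18 can vote, so the compensation package for the chief executive cannot pass at this meeting, but the required vote is still 25.)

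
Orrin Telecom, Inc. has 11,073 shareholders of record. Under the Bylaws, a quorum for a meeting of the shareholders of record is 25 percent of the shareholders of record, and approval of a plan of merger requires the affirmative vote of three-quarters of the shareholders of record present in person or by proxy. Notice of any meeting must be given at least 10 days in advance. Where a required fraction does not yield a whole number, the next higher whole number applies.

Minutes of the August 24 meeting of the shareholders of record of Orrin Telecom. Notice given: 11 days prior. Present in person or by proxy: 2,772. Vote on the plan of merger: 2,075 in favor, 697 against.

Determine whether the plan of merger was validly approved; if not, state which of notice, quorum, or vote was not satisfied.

Invalid — vote requirement not satisfied.

Notice: 11 days given; 10 required. Satisfied.
Quorum: 25% of 11,073 = 2,768.25, rounded up to 2,769; 2,772 present. Satisfied.
Vote: requires three-fourths of those present (2,772); 3/4 of 2772 = 2079, so 2,079 needed; 2,075 in favor. Not satisfied.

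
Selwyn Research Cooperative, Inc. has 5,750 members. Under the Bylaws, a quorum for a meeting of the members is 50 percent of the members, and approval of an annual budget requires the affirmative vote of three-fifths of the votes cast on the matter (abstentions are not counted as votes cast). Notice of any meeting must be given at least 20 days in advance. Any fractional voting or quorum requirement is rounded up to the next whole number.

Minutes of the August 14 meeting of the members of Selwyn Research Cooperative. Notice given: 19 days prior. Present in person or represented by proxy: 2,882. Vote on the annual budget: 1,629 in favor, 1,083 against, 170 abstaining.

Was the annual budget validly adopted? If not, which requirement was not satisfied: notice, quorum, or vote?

Invalid — notice requirement not satisfied.

Notice: 19 days given; 20 required. Not satisfied.
Quorum: 50% of 5,750 = 2,875; 2,882 present. Satisfied.
Vote: requires three-fifths of the votes cast (2,882 − 170 abstaining = 2,712); 3/5 of 2712 = 1627.20, rounded up to 1628, so 1,628 needed; 1,629 in favor. Satisfied.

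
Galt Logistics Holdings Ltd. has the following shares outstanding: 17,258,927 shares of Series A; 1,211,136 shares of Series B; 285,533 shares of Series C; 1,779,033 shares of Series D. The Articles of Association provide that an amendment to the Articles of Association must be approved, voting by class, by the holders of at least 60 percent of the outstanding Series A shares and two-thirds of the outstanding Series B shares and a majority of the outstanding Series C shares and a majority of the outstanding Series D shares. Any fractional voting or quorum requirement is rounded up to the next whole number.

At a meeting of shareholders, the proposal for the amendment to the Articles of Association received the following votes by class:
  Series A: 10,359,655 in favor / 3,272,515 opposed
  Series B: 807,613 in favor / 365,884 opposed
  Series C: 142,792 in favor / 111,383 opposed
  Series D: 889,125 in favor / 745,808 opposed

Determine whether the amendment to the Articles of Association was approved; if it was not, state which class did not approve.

Not approved — the Series D shares did not give the required vote.

Series A: 3/5 of 17258927 = 10355356.20, rounded up to 10355357; 10,355,357 required, 10,359,655 in favor — approved.
Series B: 2/3 of 1211136 = 807424; 807,424 required, 807,613 in favor — approved.
Series C: a majority of 285533 is 142767; 142,767 required, 142,792 in favor — approved.
Series D: a majority of 1779033 is 889517; 889,517 required, 889,125 in favor — not approved.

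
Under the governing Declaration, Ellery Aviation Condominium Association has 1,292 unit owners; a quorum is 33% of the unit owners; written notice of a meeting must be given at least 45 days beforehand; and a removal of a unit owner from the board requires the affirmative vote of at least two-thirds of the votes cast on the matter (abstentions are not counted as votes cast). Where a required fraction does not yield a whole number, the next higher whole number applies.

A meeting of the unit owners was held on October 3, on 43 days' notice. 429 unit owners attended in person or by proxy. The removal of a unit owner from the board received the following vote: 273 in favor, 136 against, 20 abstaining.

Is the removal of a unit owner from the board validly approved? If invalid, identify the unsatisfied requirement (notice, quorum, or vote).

Notice: 43 days given; 45 required. Not satisfied.
Quorum: 33% of 1,292 = 426.36, rounded up to 427; 429 present. Satisfied.
Vote: requires two-thirds of the votes cast (429 − 20 abstaining = 409); 2/3 of 409 = 272.67, rounded up to 273, so 273 needed; 273 in favor. Satisfied.

Invalid — notice requirement not satisfied.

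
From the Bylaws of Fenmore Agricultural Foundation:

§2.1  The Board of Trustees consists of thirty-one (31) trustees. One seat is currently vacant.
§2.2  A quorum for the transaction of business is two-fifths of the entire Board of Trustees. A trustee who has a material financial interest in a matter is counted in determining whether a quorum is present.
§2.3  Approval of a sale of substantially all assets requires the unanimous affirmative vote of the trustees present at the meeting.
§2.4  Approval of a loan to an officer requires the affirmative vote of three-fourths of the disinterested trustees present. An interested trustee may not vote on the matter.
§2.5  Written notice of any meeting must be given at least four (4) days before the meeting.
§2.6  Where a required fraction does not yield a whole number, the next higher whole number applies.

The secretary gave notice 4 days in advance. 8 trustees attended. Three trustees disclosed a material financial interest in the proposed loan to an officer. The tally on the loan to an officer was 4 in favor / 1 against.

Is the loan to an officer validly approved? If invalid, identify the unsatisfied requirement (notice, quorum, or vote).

Notice: 4 days given; 4 required (4 ≥ 4). Satisfied.
Quorum: 8 present (interested trustees count toward quorum); quorum is 13. Not satisfied.
Vote: the loan to an officer requires three-fourths of the disinterested trustees present (8 − 3 = 5). 3/4 of 5 = 3.75, rounded up to 4, so 4 affirmative votes are needed; 4 voted in favor. Satisfied. (Moot — without a quorum no business can be validly transacted.)

Invalid — quorum requirement not satisfied.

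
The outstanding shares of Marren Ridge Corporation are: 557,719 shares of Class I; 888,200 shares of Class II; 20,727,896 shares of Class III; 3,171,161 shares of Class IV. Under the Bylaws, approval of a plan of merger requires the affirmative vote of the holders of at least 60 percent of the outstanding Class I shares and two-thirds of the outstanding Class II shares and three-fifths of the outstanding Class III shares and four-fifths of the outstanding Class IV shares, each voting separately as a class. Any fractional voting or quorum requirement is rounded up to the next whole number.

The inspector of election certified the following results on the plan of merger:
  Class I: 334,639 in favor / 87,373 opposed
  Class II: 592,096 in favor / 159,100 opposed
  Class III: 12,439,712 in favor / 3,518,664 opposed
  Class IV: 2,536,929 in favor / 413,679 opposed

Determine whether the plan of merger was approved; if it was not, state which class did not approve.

Class I: 3/5 of 557719 = 334631.40, rounded up to 334632; 334,632 required, 334,639 in favor — approved.
Class II: 2/3 of 888200 = 592133.33, rounded up to 592134; 592,134 required, 592,096 in favor — not approved.
Class III: 3/5 of 20727896 = 12436737.60, rounded up to 12436738; 12,436,738 required, 12,439,712 in favor — approved.
Class IV: 4/5 of 3171161 = 2536928.80, rounded up to 2536929; 2,536,929 required, 2,536,929 in favor — approved.

Not approved — the Class II shares did not give the required vote.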